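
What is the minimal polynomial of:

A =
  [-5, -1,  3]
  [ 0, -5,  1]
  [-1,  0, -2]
x^3 + 12*x^2 + 48*x + 64

The characteristic polynomial is χ_A(x) = (x + 4)^3, so the eigenvalues are known. The minimal polynomial is
  m_A(x) = Π_λ (x − λ)^{k_λ}
where k_λ is the size of the *largest* Jordan block for λ (equivalently, the smallest k with (A − λI)^k v = 0 for every generalised eigenvector v of λ).

  λ = -4: largest Jordan block has size 3, contributing (x + 4)^3

So m_A(x) = (x + 4)^3 = x^3 + 12*x^2 + 48*x + 64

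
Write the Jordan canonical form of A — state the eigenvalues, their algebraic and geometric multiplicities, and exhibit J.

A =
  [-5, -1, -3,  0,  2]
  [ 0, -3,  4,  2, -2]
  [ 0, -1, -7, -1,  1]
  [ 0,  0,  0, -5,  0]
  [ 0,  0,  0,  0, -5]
J_3(-5) ⊕ J_1(-5) ⊕ J_1(-5)

The characteristic polynomial is
  det(x·I − A) = x^5 + 25*x^4 + 250*x^3 + 1250*x^2 + 3125*x + 3125 = (x + 5)^5

Eigenvalues and multiplicities (the geometric multiplicity of λ is n − rank(A − λI), which equals the number of Jordan blocks for λ):
  λ = -5: algebraic multiplicity = 5, geometric multiplicity = 3

Determining the block sizes for each eigenvalue:
  λ = -5: with am = 5 and gm = 3, the partition is not yet determined (e.g. several partitions of 5 into 3 parts exist). Let N = A − (-5)·I. Computing rank(N^1) = 2, rank(N^2) = 1, rank(N^3) = 0; the number of blocks of size ≥ j is rank(N^{j−1}) − rank(N^j), giving [3, 1, 1]. So we have 1 block(s) of size 3, 2 block(s) of size 1 → block sizes [3, 1, 1]

Assembling the blocks gives a Jordan form
J =
  [-5,  1,  0,  0,  0]
  [ 0, -5,  1,  0,  0]
  [ 0,  0, -5,  0,  0]
  [ 0,  0,  0, -5,  0]
  [ 0,  0,  0,  0, -5]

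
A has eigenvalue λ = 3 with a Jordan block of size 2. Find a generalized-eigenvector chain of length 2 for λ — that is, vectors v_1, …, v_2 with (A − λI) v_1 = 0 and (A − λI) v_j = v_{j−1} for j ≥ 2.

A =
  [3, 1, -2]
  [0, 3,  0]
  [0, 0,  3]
A Jordan chain for λ = 3 of length 2:
v_1 = (1, 0, 0)ᵀ
v_2 = (0, 1, 0)ᵀ

Let N = A − (3)·I. We want v_2 with N^2 v_2 = 0 but N^1 v_2 ≠ 0; then v_{j-1} := N · v_j for j = 2, …, 2.

Pick v_2 = (0, 1, 0)ᵀ.
Then v_1 = N · v_2 = (1, 0, 0)ᵀ.

Sanity check: (A − (3)·I) v_1 = (0, 0, 0)ᵀ = 0. ✓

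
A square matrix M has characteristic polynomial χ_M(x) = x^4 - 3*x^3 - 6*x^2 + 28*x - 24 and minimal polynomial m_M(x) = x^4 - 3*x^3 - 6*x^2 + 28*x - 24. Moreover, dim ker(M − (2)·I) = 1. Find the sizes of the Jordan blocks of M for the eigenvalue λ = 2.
Block sizes for λ = 2: [3]

Step 1 — from the characteristic polynomial, algebraic multiplicity of λ = 2 is 3. From dim ker(M − (2)·I) = 1, there are exactly 1 Jordan blocks for λ = 2.
Step 2 — from the minimal polynomial, the factor (x − 2)^3 tells us the largest block for λ = 2 has size 3.
Step 3 — with total size 3, 1 blocks, and largest block 3, the block sizes (in nonincreasing order) are [3].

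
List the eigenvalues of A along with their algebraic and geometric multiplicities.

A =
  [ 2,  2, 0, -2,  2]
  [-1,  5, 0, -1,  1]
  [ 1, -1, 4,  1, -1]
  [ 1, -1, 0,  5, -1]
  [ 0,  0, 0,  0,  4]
λ = 4: alg = 5, geom = 4

Step 1 — factor the characteristic polynomial to read off the algebraic multiplicities:
  χ_A(x) = (x - 4)^5

Step 2 — compute geometric multiplicities via the rank-nullity identity g(λ) = n − rank(A − λI):
  rank(A − (4)·I) = 1, so dim ker(A − (4)·I) = n − 1 = 4

Summary:
  λ = 4: algebraic multiplicity = 5, geometric multiplicity = 4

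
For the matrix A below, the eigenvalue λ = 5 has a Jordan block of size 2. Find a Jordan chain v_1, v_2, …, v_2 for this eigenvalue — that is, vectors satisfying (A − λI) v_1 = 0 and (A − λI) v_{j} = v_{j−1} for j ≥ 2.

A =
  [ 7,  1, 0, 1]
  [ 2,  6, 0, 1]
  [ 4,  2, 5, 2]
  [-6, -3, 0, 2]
A Jordan chain for λ = 5 of length 2:
v_1 = (2, 2, 4, -6)ᵀ
v_2 = (1, 0, 0, 0)ᵀ

Let N = A − (5)·I. We want v_2 with N^2 v_2 = 0 but N^1 v_2 ≠ 0; then v_{j-1} := N · v_j for j = 2, …, 2.

Pick v_2 = (1, 0, 0, 0)ᵀ.
Then v_1 = N · v_2 = (2, 2, 4, -6)ᵀ.

Sanity check: (A − (5)·I) v_1 = (0, 0, 0, 0)ᵀ = 0. ✓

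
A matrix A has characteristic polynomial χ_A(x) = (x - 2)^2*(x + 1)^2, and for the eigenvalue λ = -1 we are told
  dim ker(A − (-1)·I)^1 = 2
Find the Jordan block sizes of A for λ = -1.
Block sizes for λ = -1: [1, 1]

From the dimensions of kernels of powers, the number of Jordan blocks of size at least j is d_j − d_{j−1} where d_j = dim ker(N^j) (with d_0 = 0). Computing the differences gives [2].
The number of blocks of size exactly k is (#blocks of size ≥ k) − (#blocks of size ≥ k + 1), so the partition is: 2 block(s) of size 1.
In nonincreasing order the block sizes are [1, 1].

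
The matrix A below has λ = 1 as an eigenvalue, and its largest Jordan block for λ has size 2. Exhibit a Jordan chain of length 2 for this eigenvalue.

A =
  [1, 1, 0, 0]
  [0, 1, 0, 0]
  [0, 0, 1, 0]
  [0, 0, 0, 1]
A Jordan chain for λ = 1 of length 2:
v_1 = (1, 0, 0, 0)ᵀ
v_2 = (0, 1, 0, 0)ᵀ

Let N = A − (1)·I. We want v_2 with N^2 v_2 = 0 but N^1 v_2 ≠ 0; then v_{j-1} := N · v_j for j = 2, …, 2.

Pick v_2 = (0, 1, 0, 0)ᵀ.
Then v_1 = N · v_2 = (1, 0, 0, 0)ᵀ.

Sanity check: (A − (1)·I) v_1 = (0, 0, 0, 0)ᵀ = 0. ✓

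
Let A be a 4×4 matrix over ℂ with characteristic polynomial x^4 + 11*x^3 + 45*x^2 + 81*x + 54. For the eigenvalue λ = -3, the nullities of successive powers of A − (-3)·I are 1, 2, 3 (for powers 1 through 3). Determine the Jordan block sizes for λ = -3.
Block sizes for λ = -3: [3]

From the dimensions of kernels of powers, the number of Jordan blocks of size at least j is d_j − d_{j−1} where d_j = dim ker(N^j) (with d_0 = 0). Computing the differences gives [1, 1, 1].
The number of blocks of size exactly k is (#blocks of size ≥ k) − (#blocks of size ≥ k + 1), so the partition is: 1 block(s) of size 3.
In nonincreasing order the block sizes are [3].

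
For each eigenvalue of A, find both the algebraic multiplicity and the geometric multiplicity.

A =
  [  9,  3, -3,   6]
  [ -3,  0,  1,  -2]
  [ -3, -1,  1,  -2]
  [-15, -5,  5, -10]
λ = 0: alg = 4, geom = 2

Step 1 — factor the characteristic polynomial to read off the algebraic multiplicities:
  χ_A(x) = x^4

Step 2 — compute geometric multiplicities via the rank-nullity identity g(λ) = n − rank(A − λI):
  rank(A − (0)·I) = 2, so dim ker(A − (0)·I) = n − 2 = 2

Summary:
  λ = 0: algebraic multiplicity = 4, geometric multiplicity = 2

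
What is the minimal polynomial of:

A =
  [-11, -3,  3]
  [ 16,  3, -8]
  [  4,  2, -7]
x^2 + 10*x + 25

The characteristic polynomial is χ_A(x) = (x + 5)^3, so the eigenvalues are known. The minimal polynomial is
  m_A(x) = Π_λ (x − λ)^{k_λ}
where k_λ is the size of the *largest* Jordan block for λ (equivalently, the smallest k with (A − λI)^k v = 0 for every generalised eigenvector v of λ).

  λ = -5: largest Jordan block has size 2, contributing (x + 5)^2

So m_A(x) = (x + 5)^2 = x^2 + 10*x + 25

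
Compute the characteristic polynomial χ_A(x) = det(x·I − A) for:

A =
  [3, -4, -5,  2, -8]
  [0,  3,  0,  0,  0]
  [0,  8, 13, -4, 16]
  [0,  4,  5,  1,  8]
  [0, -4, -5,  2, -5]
x^5 - 15*x^4 + 90*x^3 - 270*x^2 + 405*x - 243

Expanding det(x·I − A) (e.g. by cofactor expansion or by noting that A is similar to its Jordan form J, which has the same characteristic polynomial as A) gives
  χ_A(x) = x^5 - 15*x^4 + 90*x^3 - 270*x^2 + 405*x - 243
which factors as (x - 3)^5. The eigenvalues (with algebraic multiplicities) are λ = 3 with multiplicity 5.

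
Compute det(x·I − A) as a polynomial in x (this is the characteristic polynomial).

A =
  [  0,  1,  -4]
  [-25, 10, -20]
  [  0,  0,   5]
x^3 - 15*x^2 + 75*x - 125

Expanding det(x·I − A) (e.g. by cofactor expansion or by noting that A is similar to its Jordan form J, which has the same characteristic polynomial as A) gives
  χ_A(x) = x^3 - 15*x^2 + 75*x - 125
which factors as (x - 5)^3. The eigenvalues (with algebraic multiplicities) are λ = 5 with multiplicity 3.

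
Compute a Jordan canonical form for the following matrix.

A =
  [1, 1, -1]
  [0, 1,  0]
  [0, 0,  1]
J_2(1) ⊕ J_1(1)

The characteristic polynomial is
  det(x·I − A) = x^3 - 3*x^2 + 3*x - 1 = (x - 1)^3

Eigenvalues and multiplicities (the geometric multiplicity of λ is n − rank(A − λI), which equals the number of Jordan blocks for λ):
  λ = 1: algebraic multiplicity = 3, geometric multiplicity = 2

Determining the block sizes for each eigenvalue:
  λ = 1: 2 blocks summing to 3 forces exactly one block of size 2 and the rest size 1 → block sizes [2, 1]

Assembling the blocks gives a Jordan form
J =
  [1, 1, 0]
  [0, 1, 0]
  [0, 0, 1]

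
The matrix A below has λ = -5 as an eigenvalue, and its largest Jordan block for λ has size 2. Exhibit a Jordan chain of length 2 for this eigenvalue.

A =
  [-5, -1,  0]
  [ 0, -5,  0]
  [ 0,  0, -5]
A Jordan chain for λ = -5 of length 2:
v_1 = (-1, 0, 0)ᵀ
v_2 = (0, 1, 0)ᵀ

Let N = A − (-5)·I. We want v_2 with N^2 v_2 = 0 but N^1 v_2 ≠ 0; then v_{j-1} := N · v_j for j = 2, …, 2.

Pick v_2 = (0, 1, 0)ᵀ.
Then v_1 = N · v_2 = (-1, 0, 0)ᵀ.

Sanity check: (A − (-5)·I) v_1 = (0, 0, 0)ᵀ = 0. ✓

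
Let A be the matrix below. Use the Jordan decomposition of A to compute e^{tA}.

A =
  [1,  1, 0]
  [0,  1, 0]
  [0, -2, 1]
e^{tA} =
  [exp(t), t*exp(t), 0]
  [0, exp(t), 0]
  [0, -2*t*exp(t), exp(t)]

Strategy: write A = P · J · P⁻¹ where J is a Jordan canonical form, so e^{tA} = P · e^{tJ} · P⁻¹, and e^{tJ} can be computed block-by-block.

A has Jordan form
J =
  [1, 1, 0]
  [0, 1, 0]
  [0, 0, 1]
(up to reordering of blocks).

Per-block formulas:
  For a 1×1 block at λ = 1: exp(t · [1]) = [e^(1t)].
  For a 2×2 Jordan block J_2(1): exp(t · J_2(1)) = e^(1t)·(I + t·N), where N is the 2×2 nilpotent shift.

After assembling e^{tJ} and conjugating by P, we get:

e^{tA} =
  [exp(t), t*exp(t), 0]
  [0, exp(t), 0]
  [0, -2*t*exp(t), exp(t)]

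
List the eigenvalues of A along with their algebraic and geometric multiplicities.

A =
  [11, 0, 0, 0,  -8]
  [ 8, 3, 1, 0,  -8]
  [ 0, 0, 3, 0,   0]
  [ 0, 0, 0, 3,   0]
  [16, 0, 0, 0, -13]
λ = -5: alg = 1, geom = 1; λ = 3: alg = 4, geom = 3

Step 1 — factor the characteristic polynomial to read off the algebraic multiplicities:
  χ_A(x) = (x - 3)^4*(x + 5)

Step 2 — compute geometric multiplicities via the rank-nullity identity g(λ) = n − rank(A − λI):
  rank(A − (-5)·I) = 4, so dim ker(A − (-5)·I) = n − 4 = 1
  rank(A − (3)·I) = 2, so dim ker(A − (3)·I) = n − 2 = 3

Summary:
  λ = -5: algebraic multiplicity = 1, geometric multiplicity = 1
  λ = 3: algebraic multiplicity = 4, geometric multiplicity = 3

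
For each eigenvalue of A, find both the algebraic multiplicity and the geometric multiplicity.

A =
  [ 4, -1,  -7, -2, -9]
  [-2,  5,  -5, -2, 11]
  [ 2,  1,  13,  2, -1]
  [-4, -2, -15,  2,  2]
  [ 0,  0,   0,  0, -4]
λ = -4: alg = 1, geom = 1; λ = 6: alg = 4, geom = 2

Step 1 — factor the characteristic polynomial to read off the algebraic multiplicities:
  χ_A(x) = (x - 6)^4*(x + 4)

Step 2 — compute geometric multiplicities via the rank-nullity identity g(λ) = n − rank(A − λI):
  rank(A − (-4)·I) = 4, so dim ker(A − (-4)·I) = n − 4 = 1
  rank(A − (6)·I) = 3, so dim ker(A − (6)·I) = n − 3 = 2

Summary:
  λ = -4: algebraic multiplicity = 1, geometric multiplicity = 1
  λ = 6: algebraic multiplicity = 4, geometric multiplicity = 2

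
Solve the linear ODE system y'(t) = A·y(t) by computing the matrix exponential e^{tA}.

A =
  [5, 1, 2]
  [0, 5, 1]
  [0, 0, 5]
e^{tA} =
  [exp(5*t), t*exp(5*t), t^2*exp(5*t)/2 + 2*t*exp(5*t)]
  [0, exp(5*t), t*exp(5*t)]
  [0, 0, exp(5*t)]

Strategy: write A = P · J · P⁻¹ where J is a Jordan canonical form, so e^{tA} = P · e^{tJ} · P⁻¹, and e^{tJ} can be computed block-by-block.

A has Jordan form
J =
  [5, 1, 0]
  [0, 5, 1]
  [0, 0, 5]
(up to reordering of blocks).

Per-block formulas:
  For a 3×3 Jordan block J_3(5): exp(t · J_3(5)) = e^(5t)·(I + t·N + (t^2/2)·N^2), where N is the 3×3 nilpotent shift.

After assembling e^{tJ} and conjugating by P, we get:

e^{tA} =
  [exp(5*t), t*exp(5*t), t^2*exp(5*t)/2 + 2*t*exp(5*t)]
  [0, exp(5*t), t*exp(5*t)]
  [0, 0, exp(5*t)]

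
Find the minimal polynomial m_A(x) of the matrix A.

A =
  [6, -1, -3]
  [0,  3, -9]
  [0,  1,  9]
x^2 - 12*x + 36

The characteristic polynomial is χ_A(x) = (x - 6)^3, so the eigenvalues are known. The minimal polynomial is
  m_A(x) = Π_λ (x − λ)^{k_λ}
where k_λ is the size of the *largest* Jordan block for λ (equivalently, the smallest k with (A − λI)^k v = 0 for every generalised eigenvector v of λ).

  λ = 6: largest Jordan block has size 2, contributing (x − 6)^2

So m_A(x) = (x - 6)^2 = x^2 - 12*x + 36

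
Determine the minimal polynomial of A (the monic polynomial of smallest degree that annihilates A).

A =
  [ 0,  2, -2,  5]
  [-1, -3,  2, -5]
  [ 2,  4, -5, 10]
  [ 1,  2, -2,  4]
x^2 + 2*x + 1

The characteristic polynomial is χ_A(x) = (x + 1)^4, so the eigenvalues are known. The minimal polynomial is
  m_A(x) = Π_λ (x − λ)^{k_λ}
where k_λ is the size of the *largest* Jordan block for λ (equivalently, the smallest k with (A − λI)^k v = 0 for every generalised eigenvector v of λ).

  λ = -1: largest Jordan block has size 2, contributing (x + 1)^2

So m_A(x) = (x + 1)^2 = x^2 + 2*x + 1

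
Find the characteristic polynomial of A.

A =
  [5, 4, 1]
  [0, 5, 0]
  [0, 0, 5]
x^3 - 15*x^2 + 75*x - 125

Expanding det(x·I − A) (e.g. by cofactor expansion or by noting that A is similar to its Jordan form J, which has the same characteristic polynomial as A) gives
  χ_A(x) = x^3 - 15*x^2 + 75*x - 125
which factors as (x - 5)^3. The eigenvalues (with algebraic multiplicities) are λ = 5 with multiplicity 3.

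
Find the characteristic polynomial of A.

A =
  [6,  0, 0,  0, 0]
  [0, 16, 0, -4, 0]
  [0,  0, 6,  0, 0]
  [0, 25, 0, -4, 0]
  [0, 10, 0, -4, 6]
x^5 - 30*x^4 + 360*x^3 - 2160*x^2 + 6480*x - 7776

Expanding det(x·I − A) (e.g. by cofactor expansion or by noting that A is similar to its Jordan form J, which has the same characteristic polynomial as A) gives
  χ_A(x) = x^5 - 30*x^4 + 360*x^3 - 2160*x^2 + 6480*x - 7776
which factors as (x - 6)^5. The eigenvalues (with algebraic multiplicities) are λ = 6 with multiplicity 5.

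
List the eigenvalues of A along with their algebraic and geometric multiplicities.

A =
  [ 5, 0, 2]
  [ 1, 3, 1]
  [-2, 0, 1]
λ = 3: alg = 3, geom = 2

Step 1 — factor the characteristic polynomial to read off the algebraic multiplicities:
  χ_A(x) = (x - 3)^3

Step 2 — compute geometric multiplicities via the rank-nullity identity g(λ) = n − rank(A − λI):
  rank(A − (3)·I) = 1, so dim ker(A − (3)·I) = n − 1 = 2

Summary:
  λ = 3: algebraic multiplicity = 3, geometric multiplicity = 2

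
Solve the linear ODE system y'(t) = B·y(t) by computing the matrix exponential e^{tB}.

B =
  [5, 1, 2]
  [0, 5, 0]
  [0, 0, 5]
e^{tB} =
  [exp(5*t), t*exp(5*t), 2*t*exp(5*t)]
  [0, exp(5*t), 0]
  [0, 0, exp(5*t)]

Strategy: write B = P · J · P⁻¹ where J is a Jordan canonical form, so e^{tB} = P · e^{tJ} · P⁻¹, and e^{tJ} can be computed block-by-block.

B has Jordan form
J =
  [5, 1, 0]
  [0, 5, 0]
  [0, 0, 5]
(up to reordering of blocks).

Per-block formulas:
  For a 1×1 block at λ = 5: exp(t · [5]) = [e^(5t)].
  For a 2×2 Jordan block J_2(5): exp(t · J_2(5)) = e^(5t)·(I + t·N), where N is the 2×2 nilpotent shift.

After assembling e^{tJ} and conjugating by P, we get:

e^{tB} =
  [exp(5*t), t*exp(5*t), 2*t*exp(5*t)]
  [0, exp(5*t), 0]
  [0, 0, exp(5*t)]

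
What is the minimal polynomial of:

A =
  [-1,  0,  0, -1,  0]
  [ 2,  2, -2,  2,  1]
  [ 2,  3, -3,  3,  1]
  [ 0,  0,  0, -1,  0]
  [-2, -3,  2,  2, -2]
x^2 + 2*x + 1

The characteristic polynomial is χ_A(x) = (x + 1)^5, so the eigenvalues are known. The minimal polynomial is
  m_A(x) = Π_λ (x − λ)^{k_λ}
where k_λ is the size of the *largest* Jordan block for λ (equivalently, the smallest k with (A − λI)^k v = 0 for every generalised eigenvector v of λ).

  λ = -1: largest Jordan block has size 2, contributing (x + 1)^2

So m_A(x) = (x + 1)^2 = x^2 + 2*x + 1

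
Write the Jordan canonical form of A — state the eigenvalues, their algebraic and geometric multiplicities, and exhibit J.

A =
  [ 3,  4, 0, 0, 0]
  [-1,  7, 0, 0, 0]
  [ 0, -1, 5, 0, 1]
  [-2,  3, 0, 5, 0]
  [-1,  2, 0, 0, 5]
J_3(5) ⊕ J_2(5)

The characteristic polynomial is
  det(x·I − A) = x^5 - 25*x^4 + 250*x^3 - 1250*x^2 + 3125*x - 3125 = (x - 5)^5

Eigenvalues and multiplicities (the geometric multiplicity of λ is n − rank(A − λI), which equals the number of Jordan blocks for λ):
  λ = 5: algebraic multiplicity = 5, geometric multiplicity = 2

Determining the block sizes for each eigenvalue:
  λ = 5: with am = 5 and gm = 2, the partition is not yet determined (e.g. several partitions of 5 into 2 parts exist). Let N = A − (5)·I. Computing rank(N^1) = 3, rank(N^2) = 1, rank(N^3) = 0; the number of blocks of size ≥ j is rank(N^{j−1}) − rank(N^j), giving [2, 2, 1]. So we have 1 block(s) of size 3, 1 block(s) of size 2 → block sizes [3, 2]

Assembling the blocks gives a Jordan form
J =
  [5, 1, 0, 0, 0]
  [0, 5, 1, 0, 0]
  [0, 0, 5, 0, 0]
  [0, 0, 0, 5, 1]
  [0, 0, 0, 0, 5]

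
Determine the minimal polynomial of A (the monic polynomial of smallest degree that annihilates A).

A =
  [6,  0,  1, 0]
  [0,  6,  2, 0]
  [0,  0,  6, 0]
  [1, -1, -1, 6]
x^3 - 18*x^2 + 108*x - 216

The characteristic polynomial is χ_A(x) = (x - 6)^4, so the eigenvalues are known. The minimal polynomial is
  m_A(x) = Π_λ (x − λ)^{k_λ}
where k_λ is the size of the *largest* Jordan block for λ (equivalently, the smallest k with (A − λI)^k v = 0 for every generalised eigenvector v of λ).

  λ = 6: largest Jordan block has size 3, contributing (x − 6)^3

So m_A(x) = (x - 6)^3 = x^3 - 18*x^2 + 108*x - 216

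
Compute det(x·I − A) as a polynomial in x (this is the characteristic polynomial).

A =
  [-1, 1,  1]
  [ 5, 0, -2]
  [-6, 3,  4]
x^3 - 3*x^2 + 3*x - 1

Expanding det(x·I − A) (e.g. by cofactor expansion or by noting that A is similar to its Jordan form J, which has the same characteristic polynomial as A) gives
  χ_A(x) = x^3 - 3*x^2 + 3*x - 1
which factors as (x - 1)^3. The eigenvalues (with algebraic multiplicities) are λ = 1 with multiplicity 3.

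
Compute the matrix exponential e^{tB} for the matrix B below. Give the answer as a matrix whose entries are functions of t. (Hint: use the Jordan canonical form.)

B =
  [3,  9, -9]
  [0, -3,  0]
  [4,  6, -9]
e^{tB} =
  [6*t*exp(-3*t) + exp(-3*t), 9*t*exp(-3*t), -9*t*exp(-3*t)]
  [0, exp(-3*t), 0]
  [4*t*exp(-3*t), 6*t*exp(-3*t), -6*t*exp(-3*t) + exp(-3*t)]

Strategy: write B = P · J · P⁻¹ where J is a Jordan canonical form, so e^{tB} = P · e^{tJ} · P⁻¹, and e^{tJ} can be computed block-by-block.

B has Jordan form
J =
  [-3,  1,  0]
  [ 0, -3,  0]
  [ 0,  0, -3]
(up to reordering of blocks).

Per-block formulas:
  For a 1×1 block at λ = -3: exp(t · [-3]) = [e^(-3t)].
  For a 2×2 Jordan block J_2(-3): exp(t · J_2(-3)) = e^(-3t)·(I + t·N), where N is the 2×2 nilpotent shift.

After assembling e^{tJ} and conjugating by P, we get:

e^{tB} =
  [6*t*exp(-3*t) + exp(-3*t), 9*t*exp(-3*t), -9*t*exp(-3*t)]
  [0, exp(-3*t), 0]
  [4*t*exp(-3*t), 6*t*exp(-3*t), -6*t*exp(-3*t) + exp(-3*t)]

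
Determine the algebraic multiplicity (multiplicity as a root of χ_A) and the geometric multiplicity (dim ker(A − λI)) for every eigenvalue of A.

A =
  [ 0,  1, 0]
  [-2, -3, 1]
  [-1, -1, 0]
λ = -1: alg = 3, geom = 1

Step 1 — factor the characteristic polynomial to read off the algebraic multiplicities:
  χ_A(x) = (x + 1)^3

Step 2 — compute geometric multiplicities via the rank-nullity identity g(λ) = n − rank(A − λI):
  rank(A − (-1)·I) = 2, so dim ker(A − (-1)·I) = n − 2 = 1

Summary:
  λ = -1: algebraic multiplicity = 3, geometric multiplicity = 1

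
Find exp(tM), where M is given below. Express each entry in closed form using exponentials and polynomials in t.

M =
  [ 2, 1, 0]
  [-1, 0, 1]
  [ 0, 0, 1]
e^{tM} =
  [t*exp(t) + exp(t), t*exp(t), t^2*exp(t)/2]
  [-t*exp(t), -t*exp(t) + exp(t), -t^2*exp(t)/2 + t*exp(t)]
  [0, 0, exp(t)]

Strategy: write M = P · J · P⁻¹ where J is a Jordan canonical form, so e^{tM} = P · e^{tJ} · P⁻¹, and e^{tJ} can be computed block-by-block.

M has Jordan form
J =
  [1, 1, 0]
  [0, 1, 1]
  [0, 0, 1]
(up to reordering of blocks).

Per-block formulas:
  For a 3×3 Jordan block J_3(1): exp(t · J_3(1)) = e^(1t)·(I + t·N + (t^2/2)·N^2), where N is the 3×3 nilpotent shift.

After assembling e^{tJ} and conjugating by P, we get:

e^{tM} =
  [t*exp(t) + exp(t), t*exp(t), t^2*exp(t)/2]
  [-t*exp(t), -t*exp(t) + exp(t), -t^2*exp(t)/2 + t*exp(t)]
  [0, 0, exp(t)]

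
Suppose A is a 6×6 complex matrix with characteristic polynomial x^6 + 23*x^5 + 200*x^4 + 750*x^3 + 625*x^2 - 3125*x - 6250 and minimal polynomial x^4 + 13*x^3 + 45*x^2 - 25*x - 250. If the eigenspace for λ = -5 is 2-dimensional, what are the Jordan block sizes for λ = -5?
Block sizes for λ = -5: [3, 2]

Step 1 — from the characteristic polynomial, algebraic multiplicity of λ = -5 is 5. From dim ker(A − (-5)·I) = 2, there are exactly 2 Jordan blocks for λ = -5.
Step 2 — from the minimal polynomial, the factor (x + 5)^3 tells us the largest block for λ = -5 has size 3.
Step 3 — with total size 5, 2 blocks, and largest block 3, the block sizes (in nonincreasing order) are [3, 2].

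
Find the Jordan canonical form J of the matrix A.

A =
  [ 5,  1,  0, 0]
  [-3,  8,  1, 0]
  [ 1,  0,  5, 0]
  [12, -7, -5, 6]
J_3(6) ⊕ J_1(6)

The characteristic polynomial is
  det(x·I − A) = x^4 - 24*x^3 + 216*x^2 - 864*x + 1296 = (x - 6)^4

Eigenvalues and multiplicities (the geometric multiplicity of λ is n − rank(A − λI), which equals the number of Jordan blocks for λ):
  λ = 6: algebraic multiplicity = 4, geometric multiplicity = 2

Determining the block sizes for each eigenvalue:
  λ = 6: with am = 4 and gm = 2, the partition is not yet determined (e.g. several partitions of 4 into 2 parts exist). Let N = A − (6)·I. Computing rank(N^1) = 2, rank(N^2) = 1, rank(N^3) = 0; the number of blocks of size ≥ j is rank(N^{j−1}) − rank(N^j), giving [2, 1, 1]. So we have 1 block(s) of size 3, 1 block(s) of size 1 → block sizes [3, 1]

Assembling the blocks gives a Jordan form
J =
  [6, 1, 0, 0]
  [0, 6, 1, 0]
  [0, 0, 6, 0]
  [0, 0, 0, 6]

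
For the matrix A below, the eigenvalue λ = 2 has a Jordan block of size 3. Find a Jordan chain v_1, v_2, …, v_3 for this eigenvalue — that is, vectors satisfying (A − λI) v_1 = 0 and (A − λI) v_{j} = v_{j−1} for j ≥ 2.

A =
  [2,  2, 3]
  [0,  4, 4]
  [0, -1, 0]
A Jordan chain for λ = 2 of length 3:
v_1 = (1, 0, 0)ᵀ
v_2 = (2, 2, -1)ᵀ
v_3 = (0, 1, 0)ᵀ

Let N = A − (2)·I. We want v_3 with N^3 v_3 = 0 but N^2 v_3 ≠ 0; then v_{j-1} := N · v_j for j = 3, …, 2.

Pick v_3 = (0, 1, 0)ᵀ.
Then v_2 = N · v_3 = (2, 2, -1)ᵀ.
Then v_1 = N · v_2 = (1, 0, 0)ᵀ.

Sanity check: (A − (2)·I) v_1 = (0, 0, 0)ᵀ = 0. ✓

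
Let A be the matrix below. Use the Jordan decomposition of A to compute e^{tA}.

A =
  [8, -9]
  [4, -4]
e^{tA} =
  [6*t*exp(2*t) + exp(2*t), -9*t*exp(2*t)]
  [4*t*exp(2*t), -6*t*exp(2*t) + exp(2*t)]

Strategy: write A = P · J · P⁻¹ where J is a Jordan canonical form, so e^{tA} = P · e^{tJ} · P⁻¹, and e^{tJ} can be computed block-by-block.

A has Jordan form
J =
  [2, 1]
  [0, 2]
(up to reordering of blocks).

Per-block formulas:
  For a 2×2 Jordan block J_2(2): exp(t · J_2(2)) = e^(2t)·(I + t·N), where N is the 2×2 nilpotent shift.

After assembling e^{tJ} and conjugating by P, we get:

e^{tA} =
  [6*t*exp(2*t) + exp(2*t), -9*t*exp(2*t)]
  [4*t*exp(2*t), -6*t*exp(2*t) + exp(2*t)]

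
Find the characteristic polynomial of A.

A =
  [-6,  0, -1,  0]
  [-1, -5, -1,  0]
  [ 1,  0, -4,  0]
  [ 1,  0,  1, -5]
x^4 + 20*x^3 + 150*x^2 + 500*x + 625

Expanding det(x·I − A) (e.g. by cofactor expansion or by noting that A is similar to its Jordan form J, which has the same characteristic polynomial as A) gives
  χ_A(x) = x^4 + 20*x^3 + 150*x^2 + 500*x + 625
which factors as (x + 5)^4. The eigenvalues (with algebraic multiplicities) are λ = -5 with multiplicity 4.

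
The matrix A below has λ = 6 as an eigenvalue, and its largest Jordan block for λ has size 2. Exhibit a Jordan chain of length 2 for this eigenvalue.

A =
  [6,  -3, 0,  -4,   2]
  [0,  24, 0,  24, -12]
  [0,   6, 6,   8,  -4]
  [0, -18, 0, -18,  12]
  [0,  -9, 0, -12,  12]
A Jordan chain for λ = 6 of length 2:
v_1 = (-3, 18, 6, -18, -9)ᵀ
v_2 = (0, 1, 0, 0, 0)ᵀ

Let N = A − (6)·I. We want v_2 with N^2 v_2 = 0 but N^1 v_2 ≠ 0; then v_{j-1} := N · v_j for j = 2, …, 2.

Pick v_2 = (0, 1, 0, 0, 0)ᵀ.
Then v_1 = N · v_2 = (-3, 18, 6, -18, -9)ᵀ.

Sanity check: (A − (6)·I) v_1 = (0, 0, 0, 0, 0)ᵀ = 0. ✓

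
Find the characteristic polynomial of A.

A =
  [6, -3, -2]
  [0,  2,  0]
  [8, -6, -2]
x^3 - 6*x^2 + 12*x - 8

Expanding det(x·I − A) (e.g. by cofactor expansion or by noting that A is similar to its Jordan form J, which has the same characteristic polynomial as A) gives
  χ_A(x) = x^3 - 6*x^2 + 12*x - 8
which factors as (x - 2)^3. The eigenvalues (with algebraic multiplicities) are λ = 2 with multiplicity 3.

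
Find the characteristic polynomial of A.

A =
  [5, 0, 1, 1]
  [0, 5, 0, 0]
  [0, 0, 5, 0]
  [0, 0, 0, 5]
x^4 - 20*x^3 + 150*x^2 - 500*x + 625

Expanding det(x·I − A) (e.g. by cofactor expansion or by noting that A is similar to its Jordan form J, which has the same characteristic polynomial as A) gives
  χ_A(x) = x^4 - 20*x^3 + 150*x^2 - 500*x + 625
which factors as (x - 5)^4. The eigenvalues (with algebraic multiplicities) are λ = 5 with multiplicity 4.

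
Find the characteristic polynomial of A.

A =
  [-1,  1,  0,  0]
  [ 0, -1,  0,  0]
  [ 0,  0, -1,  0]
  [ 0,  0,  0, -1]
x^4 + 4*x^3 + 6*x^2 + 4*x + 1

Expanding det(x·I − A) (e.g. by cofactor expansion or by noting that A is similar to its Jordan form J, which has the same characteristic polynomial as A) gives
  χ_A(x) = x^4 + 4*x^3 + 6*x^2 + 4*x + 1
which factors as (x + 1)^4. The eigenvalues (with algebraic multiplicities) are λ = -1 with multiplicity 4.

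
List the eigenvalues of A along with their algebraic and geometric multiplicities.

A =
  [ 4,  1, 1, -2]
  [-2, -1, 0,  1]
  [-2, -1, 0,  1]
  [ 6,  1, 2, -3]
λ = 0: alg = 4, geom = 2

Step 1 — factor the characteristic polynomial to read off the algebraic multiplicities:
  χ_A(x) = x^4

Step 2 — compute geometric multiplicities via the rank-nullity identity g(λ) = n − rank(A − λI):
  rank(A − (0)·I) = 2, so dim ker(A − (0)·I) = n − 2 = 2

Summary:
  λ = 0: algebraic multiplicity = 4, geometric multiplicity = 2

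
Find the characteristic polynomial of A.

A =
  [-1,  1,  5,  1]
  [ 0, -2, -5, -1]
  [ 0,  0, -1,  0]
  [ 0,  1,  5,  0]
x^4 + 4*x^3 + 6*x^2 + 4*x + 1

Expanding det(x·I − A) (e.g. by cofactor expansion or by noting that A is similar to its Jordan form J, which has the same characteristic polynomial as A) gives
  χ_A(x) = x^4 + 4*x^3 + 6*x^2 + 4*x + 1
which factors as (x + 1)^4. The eigenvalues (with algebraic multiplicities) are λ = -1 with multiplicity 4.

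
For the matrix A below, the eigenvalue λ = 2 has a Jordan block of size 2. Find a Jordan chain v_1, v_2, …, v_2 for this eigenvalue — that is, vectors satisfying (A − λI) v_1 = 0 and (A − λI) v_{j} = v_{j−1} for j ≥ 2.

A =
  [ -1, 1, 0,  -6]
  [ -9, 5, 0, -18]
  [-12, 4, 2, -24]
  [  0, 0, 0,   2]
A Jordan chain for λ = 2 of length 2:
v_1 = (-3, -9, -12, 0)ᵀ
v_2 = (1, 0, 0, 0)ᵀ

Let N = A − (2)·I. We want v_2 with N^2 v_2 = 0 but N^1 v_2 ≠ 0; then v_{j-1} := N · v_j for j = 2, …, 2.

Pick v_2 = (1, 0, 0, 0)ᵀ.
Then v_1 = N · v_2 = (-3, -9, -12, 0)ᵀ.

Sanity check: (A − (2)·I) v_1 = (0, 0, 0, 0)ᵀ = 0. ✓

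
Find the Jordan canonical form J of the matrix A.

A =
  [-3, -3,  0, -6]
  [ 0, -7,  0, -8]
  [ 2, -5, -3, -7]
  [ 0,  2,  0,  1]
J_2(-3) ⊕ J_2(-3)

The characteristic polynomial is
  det(x·I − A) = x^4 + 12*x^3 + 54*x^2 + 108*x + 81 = (x + 3)^4

Eigenvalues and multiplicities (the geometric multiplicity of λ is n − rank(A − λI), which equals the number of Jordan blocks for λ):
  λ = -3: algebraic multiplicity = 4, geometric multiplicity = 2

Determining the block sizes for each eigenvalue:
  λ = -3: with am = 4 and gm = 2, the partition is not yet determined (e.g. several partitions of 4 into 2 parts exist). Let N = A − (-3)·I. Computing rank(N^1) = 2, rank(N^2) = 0; the number of blocks of size ≥ j is rank(N^{j−1}) − rank(N^j), giving [2, 2]. So we have 2 block(s) of size 2 → block sizes [2, 2]

Assembling the blocks gives a Jordan form
J =
  [-3,  1,  0,  0]
  [ 0, -3,  0,  0]
  [ 0,  0, -3,  1]
  [ 0,  0,  0, -3]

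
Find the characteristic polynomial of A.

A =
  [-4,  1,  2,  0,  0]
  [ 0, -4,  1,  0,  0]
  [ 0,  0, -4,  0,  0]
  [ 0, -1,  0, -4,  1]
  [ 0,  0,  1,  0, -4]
x^5 + 20*x^4 + 160*x^3 + 640*x^2 + 1280*x + 1024

Expanding det(x·I − A) (e.g. by cofactor expansion or by noting that A is similar to its Jordan form J, which has the same characteristic polynomial as A) gives
  χ_A(x) = x^5 + 20*x^4 + 160*x^3 + 640*x^2 + 1280*x + 1024
which factors as (x + 4)^5. The eigenvalues (with algebraic multiplicities) are λ = -4 with multiplicity 5.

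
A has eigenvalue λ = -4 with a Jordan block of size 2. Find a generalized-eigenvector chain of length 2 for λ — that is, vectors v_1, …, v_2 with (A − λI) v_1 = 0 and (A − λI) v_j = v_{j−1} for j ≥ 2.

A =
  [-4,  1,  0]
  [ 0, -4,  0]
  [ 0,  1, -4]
A Jordan chain for λ = -4 of length 2:
v_1 = (1, 0, 1)ᵀ
v_2 = (0, 1, 0)ᵀ

Let N = A − (-4)·I. We want v_2 with N^2 v_2 = 0 but N^1 v_2 ≠ 0; then v_{j-1} := N · v_j for j = 2, …, 2.

Pick v_2 = (0, 1, 0)ᵀ.
Then v_1 = N · v_2 = (1, 0, 1)ᵀ.

Sanity check: (A − (-4)·I) v_1 = (0, 0, 0)ᵀ = 0. ✓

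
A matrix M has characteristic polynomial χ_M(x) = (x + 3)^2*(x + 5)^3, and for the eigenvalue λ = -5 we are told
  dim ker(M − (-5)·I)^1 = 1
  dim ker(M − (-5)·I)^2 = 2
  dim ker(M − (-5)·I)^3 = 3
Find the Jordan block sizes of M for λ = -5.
Block sizes for λ = -5: [3]

From the dimensions of kernels of powers, the number of Jordan blocks of size at least j is d_j − d_{j−1} where d_j = dim ker(N^j) (with d_0 = 0). Computing the differences gives [1, 1, 1].
The number of blocks of size exactly k is (#blocks of size ≥ k) − (#blocks of size ≥ k + 1), so the partition is: 1 block(s) of size 3.
In nonincreasing order the block sizes are [3].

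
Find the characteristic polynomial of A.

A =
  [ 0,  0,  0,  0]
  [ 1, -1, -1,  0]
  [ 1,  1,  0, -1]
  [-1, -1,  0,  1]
x^4

Expanding det(x·I − A) (e.g. by cofactor expansion or by noting that A is similar to its Jordan form J, which has the same characteristic polynomial as A) gives
  χ_A(x) = x^4
which factors as x^4. The eigenvalues (with algebraic multiplicities) are λ = 0 with multiplicity 4.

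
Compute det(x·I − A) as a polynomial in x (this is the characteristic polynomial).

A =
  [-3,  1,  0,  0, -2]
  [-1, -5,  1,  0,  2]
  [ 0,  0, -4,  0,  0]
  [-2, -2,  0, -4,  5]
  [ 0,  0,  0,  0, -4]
x^5 + 20*x^4 + 160*x^3 + 640*x^2 + 1280*x + 1024

Expanding det(x·I − A) (e.g. by cofactor expansion or by noting that A is similar to its Jordan form J, which has the same characteristic polynomial as A) gives
  χ_A(x) = x^5 + 20*x^4 + 160*x^3 + 640*x^2 + 1280*x + 1024
which factors as (x + 4)^5. The eigenvalues (with algebraic multiplicities) are λ = -4 with multiplicity 5.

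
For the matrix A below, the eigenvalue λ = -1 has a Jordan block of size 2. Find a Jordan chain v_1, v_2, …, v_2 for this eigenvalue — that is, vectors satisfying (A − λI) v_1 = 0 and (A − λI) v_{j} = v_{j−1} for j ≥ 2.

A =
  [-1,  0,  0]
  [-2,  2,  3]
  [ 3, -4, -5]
A Jordan chain for λ = -1 of length 2:
v_1 = (0, 1, -1)ᵀ
v_2 = (1, 1, 0)ᵀ

Let N = A − (-1)·I. We want v_2 with N^2 v_2 = 0 but N^1 v_2 ≠ 0; then v_{j-1} := N · v_j for j = 2, …, 2.

Pick v_2 = (1, 1, 0)ᵀ.
Then v_1 = N · v_2 = (0, 1, -1)ᵀ.

Sanity check: (A − (-1)·I) v_1 = (0, 0, 0)ᵀ = 0. ✓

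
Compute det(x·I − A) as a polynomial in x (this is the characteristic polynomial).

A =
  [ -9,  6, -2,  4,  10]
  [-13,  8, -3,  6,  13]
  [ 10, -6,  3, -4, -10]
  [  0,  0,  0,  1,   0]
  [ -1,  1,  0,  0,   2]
x^5 - 5*x^4 + 10*x^3 - 10*x^2 + 5*x - 1

Expanding det(x·I − A) (e.g. by cofactor expansion or by noting that A is similar to its Jordan form J, which has the same characteristic polynomial as A) gives
  χ_A(x) = x^5 - 5*x^4 + 10*x^3 - 10*x^2 + 5*x - 1
which factors as (x - 1)^5. The eigenvalues (with algebraic multiplicities) are λ = 1 with multiplicity 5.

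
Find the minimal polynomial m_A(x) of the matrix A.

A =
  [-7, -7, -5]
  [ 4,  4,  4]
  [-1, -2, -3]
x^3 + 6*x^2 + 12*x + 8

The characteristic polynomial is χ_A(x) = (x + 2)^3, so the eigenvalues are known. The minimal polynomial is
  m_A(x) = Π_λ (x − λ)^{k_λ}
where k_λ is the size of the *largest* Jordan block for λ (equivalently, the smallest k with (A − λI)^k v = 0 for every generalised eigenvector v of λ).

  λ = -2: largest Jordan block has size 3, contributing (x + 2)^3

So m_A(x) = (x + 2)^3 = x^3 + 6*x^2 + 12*x + 8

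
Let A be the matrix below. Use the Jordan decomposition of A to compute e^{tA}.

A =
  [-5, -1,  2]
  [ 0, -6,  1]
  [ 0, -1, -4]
e^{tA} =
  [exp(-5*t), -t^2*exp(-5*t)/2 - t*exp(-5*t), t^2*exp(-5*t)/2 + 2*t*exp(-5*t)]
  [0, -t*exp(-5*t) + exp(-5*t), t*exp(-5*t)]
  [0, -t*exp(-5*t), t*exp(-5*t) + exp(-5*t)]

Strategy: write A = P · J · P⁻¹ where J is a Jordan canonical form, so e^{tA} = P · e^{tJ} · P⁻¹, and e^{tJ} can be computed block-by-block.

A has Jordan form
J =
  [-5,  1,  0]
  [ 0, -5,  1]
  [ 0,  0, -5]
(up to reordering of blocks).

Per-block formulas:
  For a 3×3 Jordan block J_3(-5): exp(t · J_3(-5)) = e^(-5t)·(I + t·N + (t^2/2)·N^2), where N is the 3×3 nilpotent shift.

After assembling e^{tJ} and conjugating by P, we get:

e^{tA} =
  [exp(-5*t), -t^2*exp(-5*t)/2 - t*exp(-5*t), t^2*exp(-5*t)/2 + 2*t*exp(-5*t)]
  [0, -t*exp(-5*t) + exp(-5*t), t*exp(-5*t)]
  [0, -t*exp(-5*t), t*exp(-5*t) + exp(-5*t)]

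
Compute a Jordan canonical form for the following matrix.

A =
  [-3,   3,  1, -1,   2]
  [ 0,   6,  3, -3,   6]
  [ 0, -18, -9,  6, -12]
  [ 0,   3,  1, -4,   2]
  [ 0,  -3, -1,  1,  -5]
J_2(-3) ⊕ J_1(-3) ⊕ J_1(-3) ⊕ J_1(-3)

The characteristic polynomial is
  det(x·I − A) = x^5 + 15*x^4 + 90*x^3 + 270*x^2 + 405*x + 243 = (x + 3)^5

Eigenvalues and multiplicities (the geometric multiplicity of λ is n − rank(A − λI), which equals the number of Jordan blocks for λ):
  λ = -3: algebraic multiplicity = 5, geometric multiplicity = 4

Determining the block sizes for each eigenvalue:
  λ = -3: 4 blocks summing to 5 forces exactly one block of size 2 and the rest size 1 → block sizes [2, 1, 1, 1]

Assembling the blocks gives a Jordan form
J =
  [-3,  1,  0,  0,  0]
  [ 0, -3,  0,  0,  0]
  [ 0,  0, -3,  0,  0]
  [ 0,  0,  0, -3,  0]
  [ 0,  0,  0,  0, -3]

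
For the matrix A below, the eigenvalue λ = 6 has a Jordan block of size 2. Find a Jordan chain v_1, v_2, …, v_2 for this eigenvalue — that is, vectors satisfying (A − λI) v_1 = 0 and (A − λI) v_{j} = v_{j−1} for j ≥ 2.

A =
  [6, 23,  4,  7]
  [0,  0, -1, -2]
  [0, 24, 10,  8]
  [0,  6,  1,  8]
A Jordan chain for λ = 6 of length 2:
v_1 = (23, -6, 24, 6)ᵀ
v_2 = (0, 1, 0, 0)ᵀ

Let N = A − (6)·I. We want v_2 with N^2 v_2 = 0 but N^1 v_2 ≠ 0; then v_{j-1} := N · v_j for j = 2, …, 2.

Pick v_2 = (0, 1, 0, 0)ᵀ.
Then v_1 = N · v_2 = (23, -6, 24, 6)ᵀ.

Sanity check: (A − (6)·I) v_1 = (0, 0, 0, 0)ᵀ = 0. ✓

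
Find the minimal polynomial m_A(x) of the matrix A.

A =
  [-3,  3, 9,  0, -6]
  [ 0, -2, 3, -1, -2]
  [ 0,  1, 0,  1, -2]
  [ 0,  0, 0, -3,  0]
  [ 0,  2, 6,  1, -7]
x^2 + 6*x + 9

The characteristic polynomial is χ_A(x) = (x + 3)^5, so the eigenvalues are known. The minimal polynomial is
  m_A(x) = Π_λ (x − λ)^{k_λ}
where k_λ is the size of the *largest* Jordan block for λ (equivalently, the smallest k with (A − λI)^k v = 0 for every generalised eigenvector v of λ).

  λ = -3: largest Jordan block has size 2, contributing (x + 3)^2

So m_A(x) = (x + 3)^2 = x^2 + 6*x + 9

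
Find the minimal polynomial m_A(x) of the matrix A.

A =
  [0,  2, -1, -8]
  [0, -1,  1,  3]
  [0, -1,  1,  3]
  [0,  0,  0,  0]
x^3

The characteristic polynomial is χ_A(x) = x^4, so the eigenvalues are known. The minimal polynomial is
  m_A(x) = Π_λ (x − λ)^{k_λ}
where k_λ is the size of the *largest* Jordan block for λ (equivalently, the smallest k with (A − λI)^k v = 0 for every generalised eigenvector v of λ).

  λ = 0: largest Jordan block has size 3, contributing (x − 0)^3

So m_A(x) = x^3 = x^3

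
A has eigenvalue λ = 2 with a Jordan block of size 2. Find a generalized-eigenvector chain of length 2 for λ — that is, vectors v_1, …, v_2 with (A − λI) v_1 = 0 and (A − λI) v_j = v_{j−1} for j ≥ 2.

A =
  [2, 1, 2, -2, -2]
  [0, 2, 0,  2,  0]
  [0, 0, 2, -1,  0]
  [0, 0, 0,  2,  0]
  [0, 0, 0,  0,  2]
A Jordan chain for λ = 2 of length 2:
v_1 = (1, 0, 0, 0, 0)ᵀ
v_2 = (0, 1, 0, 0, 0)ᵀ

Let N = A − (2)·I. We want v_2 with N^2 v_2 = 0 but N^1 v_2 ≠ 0; then v_{j-1} := N · v_j for j = 2, …, 2.

Pick v_2 = (0, 1, 0, 0, 0)ᵀ.
Then v_1 = N · v_2 = (1, 0, 0, 0, 0)ᵀ.

Sanity check: (A − (2)·I) v_1 = (0, 0, 0, 0, 0)ᵀ = 0. ✓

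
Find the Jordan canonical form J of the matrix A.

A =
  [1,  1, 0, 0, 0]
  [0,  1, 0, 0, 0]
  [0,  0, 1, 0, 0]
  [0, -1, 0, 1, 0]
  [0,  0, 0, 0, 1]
J_2(1) ⊕ J_1(1) ⊕ J_1(1) ⊕ J_1(1)

The characteristic polynomial is
  det(x·I − A) = x^5 - 5*x^4 + 10*x^3 - 10*x^2 + 5*x - 1 = (x - 1)^5

Eigenvalues and multiplicities (the geometric multiplicity of λ is n − rank(A − λI), which equals the number of Jordan blocks for λ):
  λ = 1: algebraic multiplicity = 5, geometric multiplicity = 4

Determining the block sizes for each eigenvalue:
  λ = 1: 4 blocks summing to 5 forces exactly one block of size 2 and the rest size 1 → block sizes [2, 1, 1, 1]

Assembling the blocks gives a Jordan form
J =
  [1, 1, 0, 0, 0]
  [0, 1, 0, 0, 0]
  [0, 0, 1, 0, 0]
  [0, 0, 0, 1, 0]
  [0, 0, 0, 0, 1]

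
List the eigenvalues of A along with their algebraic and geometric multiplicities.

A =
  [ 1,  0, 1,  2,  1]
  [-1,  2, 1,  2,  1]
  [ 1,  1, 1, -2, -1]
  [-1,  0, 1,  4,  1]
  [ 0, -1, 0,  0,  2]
λ = 2: alg = 5, geom = 3

Step 1 — factor the characteristic polynomial to read off the algebraic multiplicities:
  χ_A(x) = (x - 2)^5

Step 2 — compute geometric multiplicities via the rank-nullity identity g(λ) = n − rank(A − λI):
  rank(A − (2)·I) = 2, so dim ker(A − (2)·I) = n − 2 = 3

Summary:
  λ = 2: algebraic multiplicity = 5, geometric multiplicity = 3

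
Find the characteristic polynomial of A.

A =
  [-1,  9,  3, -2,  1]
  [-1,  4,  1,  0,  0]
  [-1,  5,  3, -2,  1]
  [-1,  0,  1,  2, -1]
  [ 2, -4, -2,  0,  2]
x^5 - 10*x^4 + 40*x^3 - 80*x^2 + 80*x - 32

Expanding det(x·I − A) (e.g. by cofactor expansion or by noting that A is similar to its Jordan form J, which has the same characteristic polynomial as A) gives
  χ_A(x) = x^5 - 10*x^4 + 40*x^3 - 80*x^2 + 80*x - 32
which factors as (x - 2)^5. The eigenvalues (with algebraic multiplicities) are λ = 2 with multiplicity 5.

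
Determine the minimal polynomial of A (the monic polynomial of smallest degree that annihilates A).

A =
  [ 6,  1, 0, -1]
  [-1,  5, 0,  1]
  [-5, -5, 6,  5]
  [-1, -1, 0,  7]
x^3 - 18*x^2 + 108*x - 216

The characteristic polynomial is χ_A(x) = (x - 6)^4, so the eigenvalues are known. The minimal polynomial is
  m_A(x) = Π_λ (x − λ)^{k_λ}
where k_λ is the size of the *largest* Jordan block for λ (equivalently, the smallest k with (A − λI)^k v = 0 for every generalised eigenvector v of λ).

  λ = 6: largest Jordan block has size 3, contributing (x − 6)^3

So m_A(x) = (x - 6)^3 = x^3 - 18*x^2 + 108*x - 216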